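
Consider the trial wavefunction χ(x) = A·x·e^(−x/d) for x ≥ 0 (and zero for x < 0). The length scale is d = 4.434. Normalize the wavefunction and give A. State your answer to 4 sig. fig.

A ≈ 0.2142

We need A² ∫|f|² dx = 1, taking the integral from 0 to ∞.
Carrying out the integral gives A² · d^3/4.
Plugging in d = 4.434 yields A = 0.21421.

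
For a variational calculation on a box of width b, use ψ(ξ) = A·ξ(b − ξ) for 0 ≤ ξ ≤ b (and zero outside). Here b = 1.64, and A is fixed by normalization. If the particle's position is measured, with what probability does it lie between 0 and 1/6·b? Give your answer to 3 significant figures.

P ≈ 0.0355

The probability is P = ∫ |ψ|² dξ over [0, 1/6·b].
Since A² = 1/(b^5/30), this is the region integral divided by the full normalization integral.
Substituting u = ξ/b, A² and the length scale cancel in the ratio: P = ∫_{0}^{1/6} u^2·(1 - u)^2 du / ∫_{0}^{1} u^2·(1 - u)^2 du.
An antiderivative of u^2·(1 - u)^2 is u^3·(6·u^2 - 15·u + 10)/30; evaluating from 0 to 1/6 gives ≈ 0.0011831, while the full integral is 1/30.
Evaluating gives P = 23/648.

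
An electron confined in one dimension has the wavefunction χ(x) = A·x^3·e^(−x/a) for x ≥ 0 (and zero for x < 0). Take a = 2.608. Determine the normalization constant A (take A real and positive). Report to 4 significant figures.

A ≈ 0.01472

Normalization requires ∫|χ|² dx = 1, integrated from 0 to ∞.
With χ = A·x^3·e^(−x/a), the integral evaluates to A²·[45·a^7/8].
Plugging in a = 2.608 yields A = 0.014718.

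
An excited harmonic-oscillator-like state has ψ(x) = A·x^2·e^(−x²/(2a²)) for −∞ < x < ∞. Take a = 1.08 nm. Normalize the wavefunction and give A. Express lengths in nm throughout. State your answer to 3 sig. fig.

Require ∫ |ψ|² dx = 1 over the whole domain.
∫|ψ|² dx = A²·(3·√(π)·a^5/4).
Hence A² = 1/[3·√(π)·a^5/4].
Plugging in a = 1.08 yields A = 0.7155.

A ≈ 0.716 nm^(-5/2)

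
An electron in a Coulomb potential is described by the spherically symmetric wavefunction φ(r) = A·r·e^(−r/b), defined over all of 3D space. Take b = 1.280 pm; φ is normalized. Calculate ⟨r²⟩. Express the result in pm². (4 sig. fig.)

⟨r^2⟩ ≈ 12.29 pm^2

By definition ⟨r²⟩ = ∫ r^2 |φ(r)|² 4πr² dr.
Using ∫₀^∞ rⁿ e^(−αr) dr = n!/αⁿ⁺¹, since the A² factors cancel between numerator and denominator, ⟨r²⟩ = 15·b^2/2.
With b = 1.280, ⟨r^2⟩ = 12.288.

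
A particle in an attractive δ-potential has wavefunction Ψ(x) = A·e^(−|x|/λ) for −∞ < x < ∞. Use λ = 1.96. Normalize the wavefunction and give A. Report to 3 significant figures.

A ≈ 0.714

We need A² ∫|f|² dx = 1, taking the integral from −∞ to ∞.
With Ψ = A·e^(−|x|/λ), the integral evaluates to A²·[λ].
With λ = 1.96: A² = 0.5102 and A = 0.7143.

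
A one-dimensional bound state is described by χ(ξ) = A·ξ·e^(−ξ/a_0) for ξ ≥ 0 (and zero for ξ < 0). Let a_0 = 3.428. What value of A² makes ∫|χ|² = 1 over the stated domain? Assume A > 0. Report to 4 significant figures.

A^2 ≈ 0.09930

We need A² ∫|f|² dξ = 1, taking the integral from 0 to ∞.
Carrying out the integral gives A² · a_0^3/4.
So A² = (a_0^3/4)^(−1).
Substituting a_0 = 3.428 gives A² = 0.099297, so A = 0.31511.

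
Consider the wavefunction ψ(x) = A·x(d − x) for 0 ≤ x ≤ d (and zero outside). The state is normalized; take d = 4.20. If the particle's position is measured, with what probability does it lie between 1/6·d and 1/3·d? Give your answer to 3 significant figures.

P ≈ 0.174

The probability is P = ∫ |ψ|² dx over [1/6·d, 1/3·d].
Since A² = 1/(d^5/30), this is the region integral divided by the full normalization integral.
Substituting u = x/d, A² and the length scale cancel in the ratio: P = ∫_{1/6}^{1/3} u^2·(1 - u)^2 du / ∫_{0}^{1} u^2·(1 - u)^2 du.
An antiderivative of u^2·(1 - u)^2 is u^3·(6·u^2 - 15·u + 10)/30; evaluating from 1/6 to 1/3 gives ≈ 0.0058128, while the full integral is 1/30.
Evaluating gives P = 113/648.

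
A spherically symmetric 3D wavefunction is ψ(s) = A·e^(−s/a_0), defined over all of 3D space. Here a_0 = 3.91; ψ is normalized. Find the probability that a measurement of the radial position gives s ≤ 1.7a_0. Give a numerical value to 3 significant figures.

With dV = 4πs²ds, the probability is ∫|ψ|² dV over s ≤ 1.7a_0.
Normalization gives A² = 1/(π·a_0^3).
In terms of u = s/a_0 (A², 4π and the length scale all cancel between numerator and denominator), P = [∫_{0}^{1.7} u^2·e^(-2·u) du] / [∫_{0}^{∞} u^2·e^(-2·u) du].
With ∫ u^2·e^(-2·u) du = -(2·u^2 + 2·u + 1)·e^(-2·u)/4 + C, the region integral is 1/4 - 509·e^(-17/5)/200 and the full one is 1/4.
The region integral divided by the full integral gives P = 0.6603.

P ≈ 0.660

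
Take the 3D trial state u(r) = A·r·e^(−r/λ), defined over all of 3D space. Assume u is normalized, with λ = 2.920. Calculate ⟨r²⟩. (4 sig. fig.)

⟨r^2⟩ ≈ 63.95

⟨r²⟩ = ∫ r^2 |u|² 4πr² dr over the full domain.
Using ∫₀^∞ rⁿ e^(−αr) dr = n!/αⁿ⁺¹, since the A² factors cancel between numerator and denominator, ⟨r²⟩ = 15·λ^2/2.
Putting λ = 2.920 gives 63.948.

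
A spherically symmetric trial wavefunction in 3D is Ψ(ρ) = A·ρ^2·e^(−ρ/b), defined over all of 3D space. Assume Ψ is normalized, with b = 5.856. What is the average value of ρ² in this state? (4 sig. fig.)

By definition ⟨ρ²⟩ = ∫ ρ^2 |Ψ(ρ)|² 4πρ² dρ.
Recall ∫₀^∞ ρ^m e^(−ρ/β) dρ = m!·β^(m+1), since the A² factors cancel between numerator and denominator, ⟨ρ²⟩ = 14·b^2.
Putting b = 5.856 gives 480.10.

⟨ρ^2⟩ ≈ 480.1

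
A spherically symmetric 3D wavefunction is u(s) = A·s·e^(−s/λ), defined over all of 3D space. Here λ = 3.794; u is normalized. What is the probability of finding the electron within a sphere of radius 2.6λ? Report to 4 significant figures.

P = ∫ |u|² 4πs² ds over s ≤ 2.6λ.
The full normalization integral is A²·[3·π·λ^5] = 1, fixing A².
In terms of t = s/λ (A², 4π and the length scale all cancel between numerator and denominator), P = [∫_{0}^{2.6} t^4·e^(-2·t) dt] / [∫_{0}^{∞} t^4·e^(-2·t) dt].
Using ∫ t^4·e^(-2·t) dt = -(t^4/2 + t^3 + 3·t^2/2 + 3·t/2 + 3/4)·e^(-2·t), the numerator is ≈ 0.445404 and the denominator is 3/4.
The region integral divided by the full integral gives P = 0.59387.

P ≈ 0.5939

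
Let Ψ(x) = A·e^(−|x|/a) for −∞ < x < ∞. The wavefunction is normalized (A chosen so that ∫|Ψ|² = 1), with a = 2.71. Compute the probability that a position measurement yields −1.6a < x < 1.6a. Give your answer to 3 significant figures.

P ≈ 0.959

|Ψ|² is the probability density, so P = ∫_{−1.6a}^{1.6a} |Ψ|² dx.
The normalization integral ∫|Ψ|²dx over the whole domain equals a·A², and A² cancels in the ratio.
Both integrals are even about x = 0, so only the x ≥ 0 halves are needed (the factors of 2 cancel). Let u = x/a; then A² and the length scale cancel, so P = ∫_{0}^{1.6} e^(-2·u) du ÷ ∫_{0}^{∞} e^(-2·u) du.
Using ∫ e^(-2·u) du = -e^(-2·u)/2, the numerator is 1/2 - e^(-16/5)/2 and the denominator is 1/2.
This works out to P = 0.9592.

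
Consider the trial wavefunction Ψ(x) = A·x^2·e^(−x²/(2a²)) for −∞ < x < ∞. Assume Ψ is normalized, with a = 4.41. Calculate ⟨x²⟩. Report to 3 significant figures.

⟨x^2⟩ ≈ 48.6

By definition ⟨x²⟩ = ∫ x^2 |Ψ(x)|² dx.
Differentiating ∫e^(−αx²) dx = √(π/α) under α to get the higher moments, the ratio of the moment integral to the normalization integral gives ⟨x²⟩ = 5·a^2/2.
Putting a = 4.41 gives 48.62.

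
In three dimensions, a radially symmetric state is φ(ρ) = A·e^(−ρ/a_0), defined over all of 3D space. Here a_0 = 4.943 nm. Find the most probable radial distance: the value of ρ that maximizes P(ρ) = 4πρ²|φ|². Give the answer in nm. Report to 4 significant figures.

The maximum of P(ρ) = 4πρ²|φ|² occurs where its derivative vanishes.
This gives ρ = a_0.
With a_0 = 4.943, the most probable radial distance is 4.9430 nm.

ρ ≈ 4.943 nm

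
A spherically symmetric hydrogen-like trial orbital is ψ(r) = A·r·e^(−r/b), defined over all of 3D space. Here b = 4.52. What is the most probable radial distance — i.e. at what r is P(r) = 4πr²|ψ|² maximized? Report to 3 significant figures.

r ≈ 9.04

Set d/dr [P(r) = 4πr²|ψ|²] = 0 and solve for r > 0.
This gives r = 2·b.
With b = 4.52, the most probable radial distance is 9.040.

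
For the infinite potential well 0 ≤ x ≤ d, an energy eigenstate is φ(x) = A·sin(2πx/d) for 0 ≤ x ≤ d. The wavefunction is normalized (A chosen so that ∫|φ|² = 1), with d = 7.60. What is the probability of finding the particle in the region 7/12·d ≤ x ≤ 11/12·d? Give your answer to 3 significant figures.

The probability is P = ∫ |φ|² dx over [7/12·d, 11/12·d].
The normalization integral ∫|φ|²dx over the whole domain equals d/2·A², and A² cancels in the ratio.
Substituting u = x/d, A² and the length scale cancel in the ratio: P = ∫_{7/12}^{11/12} sin(2·π·u)^2 du / ∫_{0}^{1} sin(2·π·u)^2 du.
With ∫ sin(2·π·u)^2 du = u/2 - sin(4·π·u)/(8·π) + C, the region integral is √(3)/(8·π) + 1/6 and the full one is 1/2.
Evaluating gives P = (√(3)/4 + π/3)/π.

P ≈ 0.471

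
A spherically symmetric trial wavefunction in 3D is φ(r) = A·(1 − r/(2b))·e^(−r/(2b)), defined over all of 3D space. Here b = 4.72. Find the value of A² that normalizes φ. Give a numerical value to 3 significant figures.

Normalization requires ∫|φ|² 4πr² dr = 1, integrated from 0 to ∞.
The angular integral contributes 4π, leaving ∫₀^∞ r²|φ|² dr.
With φ = A·(1 − r/(2b))·e^(−r/(2b)), the integral evaluates to A²·[8·π·b^3].
Substituting b = 4.72 gives A² = 0.0003784, so A = 0.01945.

A^2 ≈ 0.000378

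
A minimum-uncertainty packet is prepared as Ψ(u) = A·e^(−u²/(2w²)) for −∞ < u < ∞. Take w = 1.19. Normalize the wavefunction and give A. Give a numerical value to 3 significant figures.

A ≈ 0.689

The normalization condition is ∫|Ψ|² du = 1 from −∞ to ∞.
Differentiating ∫e^(−αu²) du = √(π/α) under α to get the higher moments, carrying out the integral gives A² · √(π)·w.
Hence A² = 1/[√(π)·w].
Substituting w = 1.19 gives A² = 0.4741, so A = 0.6886.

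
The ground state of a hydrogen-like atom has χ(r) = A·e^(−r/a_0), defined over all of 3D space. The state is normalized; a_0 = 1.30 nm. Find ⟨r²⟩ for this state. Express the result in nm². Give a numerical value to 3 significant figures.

The expectation value is the |χ|²-weighted average of r^2: ∫ r^2|χ|² 4πr² dr.
Recall ∫₀^∞ r^m e^(−r/β) dr = m!·β^(m+1), since the A² factors cancel between numerator and denominator, ⟨r²⟩ = 3·a_0^2.
With a_0 = 1.30, ⟨r^2⟩ = 5.070.

⟨r^2⟩ ≈ 5.07 nm^2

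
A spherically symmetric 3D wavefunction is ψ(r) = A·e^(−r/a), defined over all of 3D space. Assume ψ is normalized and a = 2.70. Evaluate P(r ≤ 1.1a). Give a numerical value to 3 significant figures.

With dV = 4πr²dr, the probability is ∫|ψ|² dV over r ≤ 1.1a.
The full normalization integral is A²·[π·a^3] = 1, fixing A².
Substituting u = r/a, A², 4π and the length scale all cancel in the ratio: P = ∫_{0}^{1.1} u^2·e^(-2·u) du / ∫_{0}^{∞} u^2·e^(-2·u) du.
Using ∫ u^2·e^(-2·u) du = -(2·u^2 + 2·u + 1)·e^(-2·u)/4, the numerator is 1/4 - 281·e^(-11/5)/200 and the denominator is 1/4.
This evaluates to P = 0.3773.

P ≈ 0.377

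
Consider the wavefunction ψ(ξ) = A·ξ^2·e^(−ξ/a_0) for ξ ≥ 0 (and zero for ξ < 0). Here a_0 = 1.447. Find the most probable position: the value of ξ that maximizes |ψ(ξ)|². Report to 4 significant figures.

ξ ≈ 2.894

The maximum of |ψ(ξ)|² occurs where its derivative vanishes.
This gives ξ = 2·a_0.
With a_0 = 1.447, the most probable position is 2.8940.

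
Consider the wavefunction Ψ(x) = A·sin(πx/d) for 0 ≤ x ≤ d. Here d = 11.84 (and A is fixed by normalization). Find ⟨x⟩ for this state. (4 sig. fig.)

⟨x⟩ ≈ 5.920

By definition ⟨x⟩ = ∫ x |Ψ(x)|² dx.
Since the A² factors cancel between numerator and denominator, ⟨x⟩ = d/2.
Putting d = 11.84 gives 5.9200.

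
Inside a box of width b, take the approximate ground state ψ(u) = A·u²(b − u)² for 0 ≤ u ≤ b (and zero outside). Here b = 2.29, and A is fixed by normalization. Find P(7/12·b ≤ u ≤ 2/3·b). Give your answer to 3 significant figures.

|ψ|² is the probability density, so P = ∫_{7/12·b}^{2/3·b} |ψ|² du.
Since A² = 1/(b^9/630), this is the region integral divided by the full normalization integral.
Substituting t = u/b, A² and the length scale cancel in the ratio: P = ∫_{7/12}^{2/3} t^4·(1 - t)^4 dt / ∫_{0}^{1} t^4·(1 - t)^4 dt.
With ∫ t^4·(1 - t)^4 dt = t^5·(70·t^4 - 315·t^3 + 540·t^2 - 420·t + 126)/630 + C, the region integral is ≈ 0.00024997 and the full one is 1/630.
Evaluating gives P = 0.1575.

P ≈ 0.157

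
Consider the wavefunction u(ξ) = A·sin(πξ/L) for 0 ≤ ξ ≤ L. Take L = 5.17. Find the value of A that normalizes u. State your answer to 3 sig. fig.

A ≈ 0.622

We need A² ∫|f|² dξ = 1, taking the integral from 0 to L.
Using sin²θ = (1 − cos 2θ)/2, ∫|u|² dξ = A²·(L/2).
So A² = (L/2)^(−1).
Plugging in L = 5.17 yields A = 0.6220.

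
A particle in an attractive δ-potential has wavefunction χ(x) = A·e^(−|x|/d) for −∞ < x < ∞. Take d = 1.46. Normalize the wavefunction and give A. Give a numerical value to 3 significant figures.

Require ∫ |χ|² dx = 1 over the whole domain.
Carrying out the integral gives A² · d.
Setting this equal to 1 gives A² = 1/(d).
Plugging in d = 1.46 yields A = 0.8276.

A ≈ 0.828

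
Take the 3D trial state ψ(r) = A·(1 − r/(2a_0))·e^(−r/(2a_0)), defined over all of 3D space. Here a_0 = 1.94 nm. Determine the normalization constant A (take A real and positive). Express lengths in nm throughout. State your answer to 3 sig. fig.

The normalization condition is ∫|ψ|² 4πr² dr = 1 from 0 to ∞.
The angular integral contributes 4π, leaving ∫₀^∞ r²|ψ|² dr.
With ∫₀^∞ r^4 e^(−αr) dr = 4!/α^5, carrying out the integral gives A² · 8·π·a_0^3.
Setting this equal to 1 gives A² = 1/(8·π·a_0^3).
Substituting a_0 = 1.94 gives A² = 0.005449, so A = 0.07382.

A ≈ 0.0738 nm^(-3/2)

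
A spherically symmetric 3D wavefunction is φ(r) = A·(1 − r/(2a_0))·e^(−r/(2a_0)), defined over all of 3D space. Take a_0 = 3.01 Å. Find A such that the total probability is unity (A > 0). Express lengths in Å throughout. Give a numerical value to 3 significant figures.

Require ∫ |φ|² 4πr² dr = 1 over the whole domain.
In 3D with spherical symmetry the volume element is 4πr² dr.
Carrying out the integral gives A² · 8·π·a_0^3.
So A² = (8·π·a_0^3)^(−1).
Substituting a_0 = 3.01 gives A² = 0.001459, so A = 0.03820.

A ≈ 0.0382 Å^(-3/2)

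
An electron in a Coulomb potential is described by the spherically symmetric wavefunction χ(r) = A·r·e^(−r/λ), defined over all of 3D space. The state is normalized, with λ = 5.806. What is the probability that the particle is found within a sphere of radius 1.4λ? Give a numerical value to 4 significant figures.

P = ∫ |χ|² 4πr² dr over r ≤ 1.4λ.
Normalization gives A² = 1/(3·π·λ^5).
In terms of u = r/λ (A², 4π and the length scale all cancel between numerator and denominator), P = [∫_{0}^{1.4} u^4·e^(-2·u) du] / [∫_{0}^{∞} u^4·e^(-2·u) du].
With ∫ u^4·e^(-2·u) du = -(u^4/2 + u^3 + 3·u^2/2 + 3·u/2 + 3/4)·e^(-2·u) + C, the region integral is ≈ 0.114243 and the full one is 3/4.
This evaluates to P = 0.15232.

P ≈ 0.1523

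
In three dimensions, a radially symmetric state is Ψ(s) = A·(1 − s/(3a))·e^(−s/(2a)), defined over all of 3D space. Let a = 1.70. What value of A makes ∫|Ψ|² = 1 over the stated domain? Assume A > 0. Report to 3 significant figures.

A ≈ 0.156

The normalization condition is ∫|Ψ|² 4πs² ds = 1 from 0 to ∞.
In 3D with spherical symmetry the volume element is 4πs² ds.
Using ∫₀^∞ sⁿ e^(−αs) ds = n!/αⁿ⁺¹, carrying out the integral gives A² · 8·π·a^3/3.
Setting this equal to 1 gives A² = 1/(8·π·a^3/3).
Substituting a = 1.70 gives A² = 0.02430, so A = 0.1559.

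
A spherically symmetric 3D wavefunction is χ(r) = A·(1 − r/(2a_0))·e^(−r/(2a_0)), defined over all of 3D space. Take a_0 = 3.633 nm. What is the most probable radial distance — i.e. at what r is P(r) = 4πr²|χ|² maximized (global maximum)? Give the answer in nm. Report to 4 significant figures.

Set d/dr [P(r) = 4πr²|χ|²] = 0 and solve for r > 0.
Solving yields r = a_0·(√(5) + 3).
With a_0 = 3.633, the most probable radial distance is 19.023 nm.

r ≈ 19.02 nm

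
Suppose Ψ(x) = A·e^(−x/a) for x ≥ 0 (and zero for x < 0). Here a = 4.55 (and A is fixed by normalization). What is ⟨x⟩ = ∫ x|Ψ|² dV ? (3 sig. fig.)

⟨x⟩ ≈ 2.28

By definition ⟨x⟩ = ∫ x |Ψ(x)|² dx.
Evaluating both integrals, ⟨x⟩ = a/2.
With a = 4.55, ⟨x⟩ = 2.275.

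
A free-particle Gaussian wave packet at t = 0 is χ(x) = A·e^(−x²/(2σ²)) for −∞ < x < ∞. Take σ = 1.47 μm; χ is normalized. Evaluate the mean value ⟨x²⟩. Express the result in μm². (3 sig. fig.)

⟨x^2⟩ ≈ 1.08 μm^2

By definition ⟨x²⟩ = ∫ x^2 |χ(x)|² dx.
Using the Gaussian integral ∫_{−∞}^{∞} e^(−αx²) dx = √(π/α), evaluating both integrals, ⟨x²⟩ = σ^2/2.
With σ = 1.47, ⟨x^2⟩ = 1.080.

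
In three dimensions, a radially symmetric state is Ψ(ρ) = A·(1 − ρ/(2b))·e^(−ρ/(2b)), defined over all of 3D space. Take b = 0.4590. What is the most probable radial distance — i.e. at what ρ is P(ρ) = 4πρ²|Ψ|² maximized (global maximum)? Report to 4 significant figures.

Differentiate P(ρ) = 4πρ²|Ψ|² with respect to ρ and set to zero.
Solving yields ρ = b·(√(5) + 3).
With b = 0.4590, the most probable radial distance is 2.4034.

ρ ≈ 2.403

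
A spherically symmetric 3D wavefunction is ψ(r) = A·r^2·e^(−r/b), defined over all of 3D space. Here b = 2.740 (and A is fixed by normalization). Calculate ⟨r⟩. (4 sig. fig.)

The expectation value is the |ψ|²-weighted average of r: ∫ r|ψ|² 4πr² dr.
Recall ∫₀^∞ r^m e^(−r/β) dr = m!·β^(m+1), evaluating both integrals, ⟨r⟩ = 7·b/2.
Putting b = 2.740 gives 9.5900.

⟨r⟩ ≈ 9.590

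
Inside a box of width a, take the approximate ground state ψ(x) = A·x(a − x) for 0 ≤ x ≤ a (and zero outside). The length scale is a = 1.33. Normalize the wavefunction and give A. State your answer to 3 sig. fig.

A ≈ 2.68

Normalization requires ∫|ψ|² dx = 1, integrated from 0 to a.
Expanding the polynomial and integrating term by term, the integral (without the A² prefactor) comes out to a^5/30.
So A² = (a^5/30)^(−1).
Substituting a = 1.33 gives A² = 7.209, so A = 2.685.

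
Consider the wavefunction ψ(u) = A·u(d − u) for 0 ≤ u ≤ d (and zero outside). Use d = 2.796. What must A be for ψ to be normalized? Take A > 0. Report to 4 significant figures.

We need A² ∫|f|² du = 1, taking the integral from 0 to d.
Expanding the polynomial and integrating term by term, the integral (without the A² prefactor) comes out to d^5/30.
So A² = (d^5/30)^(−1).
Plugging in d = 2.796 yields A = 0.41900.

A ≈ 0.4190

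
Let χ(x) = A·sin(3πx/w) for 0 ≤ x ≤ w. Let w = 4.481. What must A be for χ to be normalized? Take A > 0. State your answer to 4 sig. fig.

A ≈ 0.6681

We need A² ∫|f|² dx = 1, taking the integral from 0 to w.
With ∫₀^w sin²(nπx/w) dx = w/2, ∫|χ|² dx = A²·(w/2).
Plugging in w = 4.481 yields A = 0.66808.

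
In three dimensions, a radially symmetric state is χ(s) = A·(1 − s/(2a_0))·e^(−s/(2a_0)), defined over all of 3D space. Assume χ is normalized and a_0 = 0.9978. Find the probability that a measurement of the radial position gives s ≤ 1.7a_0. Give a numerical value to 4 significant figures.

P ≈ 0.05205

P = ∫ |χ|² 4πs² ds over s ≤ 1.7a_0.
Normalization gives A² = 1/(8·π·a_0^3).
In terms of u = s/a_0 (A², 4π and the length scale all cancel between numerator and denominator), P = [∫_{0}^{1.7} u^2·(1 - u/2)^2·e^(-u) du] / [∫_{0}^{∞} u^2·(1 - u/2)^2·e^(-u) du].
Using ∫ u^2·(1 - u/2)^2·e^(-u) du = -(u^4/4 + u^2 + 2·u + 2)·e^(-u), the numerator is ≈ 0.104106 and the denominator is 2.
This evaluates to P = 0.052053.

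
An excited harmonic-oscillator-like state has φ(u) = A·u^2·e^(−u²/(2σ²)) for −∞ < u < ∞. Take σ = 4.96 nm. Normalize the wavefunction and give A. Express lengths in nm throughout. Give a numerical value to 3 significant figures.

A ≈ 0.0158 nm^(-5/2)

The normalization condition is ∫|φ|² du = 1 from −∞ to ∞.
∫|φ|² du = A²·(3·√(π)·σ^5/4).
Setting this equal to 1 gives A² = 1/(3·√(π)·σ^5/4).
With σ = 4.96: A² = 0.0002506 and A = 0.01583.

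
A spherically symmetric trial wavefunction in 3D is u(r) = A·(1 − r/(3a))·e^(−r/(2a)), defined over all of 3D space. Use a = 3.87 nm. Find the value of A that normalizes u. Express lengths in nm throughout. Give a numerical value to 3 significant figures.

We need A² ∫|f|² 4πr² dr = 1, taking the integral from 0 to ∞.
(Spherical symmetry: dV = 4πr² dr.)
∫|u|² 4πr² dr = A²·(8·π·a^3/3).
Hence A² = 1/[8·π·a^3/3].
Substituting a = 3.87 gives A² = 0.002059, so A = 0.04538.

A ≈ 0.0454 nm^(-3/2)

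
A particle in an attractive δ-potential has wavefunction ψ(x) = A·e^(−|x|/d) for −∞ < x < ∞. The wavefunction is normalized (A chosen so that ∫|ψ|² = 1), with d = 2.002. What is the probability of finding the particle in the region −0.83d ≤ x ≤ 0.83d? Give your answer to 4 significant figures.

P ≈ 0.8099

The probability is P = ∫ |ψ|² dx over [−0.83d, 0.83d].
The normalization integral ∫|ψ|²dx over the whole domain equals d·A², and A² cancels in the ratio.
By symmetry take twice the x ≥ 0 contribution in numerator and denominator; the 2's cancel. Substituting u = x/d, A² and the length scale cancel in the ratio: P = ∫_{0}^{0.83} e^(-2·u) du / ∫_{0}^{∞} e^(-2·u) du.
With ∫ e^(-2·u) du = -e^(-2·u)/2 + C, the region integral is 1/2 - e^(-83/50)/2 and the full one is 1/2.
Evaluating gives P = 0.80986.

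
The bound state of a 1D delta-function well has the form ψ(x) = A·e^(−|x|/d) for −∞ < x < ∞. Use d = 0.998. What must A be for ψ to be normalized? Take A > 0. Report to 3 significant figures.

A ≈ 1.00

We need A² ∫|f|² dx = 1, taking the integral from −∞ to ∞.
Recall ∫₀^∞ x^m e^(−x/β) dx = m!·β^(m+1), the integral (without the A² prefactor) comes out to d.
Substituting d = 0.998 gives A² = 1.002, so A = 1.001.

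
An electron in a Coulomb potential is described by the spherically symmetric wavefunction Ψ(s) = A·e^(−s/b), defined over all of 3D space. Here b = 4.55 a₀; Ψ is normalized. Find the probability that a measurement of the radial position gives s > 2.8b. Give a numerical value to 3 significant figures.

P ≈ 0.0824

P = ∫ |Ψ|² 4πs² ds over s > 2.8b.
Normalization gives A² = 1/(π·b^3).
Substituting u = s/b, A², 4π and the length scale all cancel in the ratio: P = ∫_{2.8}^{∞} u^2·e^(-2·u) du / ∫_{0}^{∞} u^2·e^(-2·u) du.
Using ∫ u^2·e^(-2·u) du = -(2·u^2 + 2·u + 1)·e^(-2·u)/4, the numerator is 557·e^(-28/5)/100 and the denominator is 1/4.
The region integral divided by the full integral gives P = 0.08239.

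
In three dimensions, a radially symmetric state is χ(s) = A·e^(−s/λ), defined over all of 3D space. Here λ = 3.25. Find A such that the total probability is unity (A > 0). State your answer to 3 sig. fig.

A ≈ 0.0963

We need A² ∫|f|² 4πs² ds = 1, taking the integral from 0 to ∞.
In 3D with spherical symmetry the volume element is 4πs² ds.
With χ = A·e^(−s/λ), the integral evaluates to A²·[π·λ^3].
Hence A² = 1/[π·λ^3].
Substituting λ = 3.25 gives A² = 0.009273, so A = 0.09629.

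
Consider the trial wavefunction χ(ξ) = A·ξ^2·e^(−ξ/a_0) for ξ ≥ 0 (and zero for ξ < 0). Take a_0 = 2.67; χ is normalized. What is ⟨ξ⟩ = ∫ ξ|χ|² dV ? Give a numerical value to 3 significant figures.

⟨ξ⟩ ≈ 6.68

By definition ⟨ξ⟩ = ∫ ξ |χ(ξ)|² dξ.
Using ∫₀^∞ ξⁿ e^(−αξ) dξ = n!/αⁿ⁺¹, the ratio of the moment integral to the normalization integral gives ⟨ξ⟩ = 5·a_0/2.
Putting a_0 = 2.67 gives 6.675.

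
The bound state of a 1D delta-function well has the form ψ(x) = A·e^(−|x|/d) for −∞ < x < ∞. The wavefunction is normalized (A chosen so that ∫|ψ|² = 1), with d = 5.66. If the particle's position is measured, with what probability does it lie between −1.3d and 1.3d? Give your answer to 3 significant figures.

P ≈ 0.926

|ψ|² is the probability density, so P = ∫_{−1.3d}^{1.3d} |ψ|² dx.
Since A² = 1/(d), this is the region integral divided by the full normalization integral.
Both integrals are even about x = 0, so only the x ≥ 0 halves are needed (the factors of 2 cancel). Substituting u = x/d, A² and the length scale cancel in the ratio: P = ∫_{0}^{1.3} e^(-2·u) du / ∫_{0}^{∞} e^(-2·u) du.
With ∫ e^(-2·u) du = -e^(-2·u)/2 + C, the region integral is 1/2 - e^(-13/5)/2 and the full one is 1/2.
Taking the ratio, P = 0.9257.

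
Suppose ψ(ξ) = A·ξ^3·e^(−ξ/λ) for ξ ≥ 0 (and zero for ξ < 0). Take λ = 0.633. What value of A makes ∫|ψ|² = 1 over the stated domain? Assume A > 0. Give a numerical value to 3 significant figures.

We need A² ∫|f|² dξ = 1, taking the integral from 0 to ∞.
Recall ∫₀^∞ ξ^m e^(−ξ/β) dξ = m!·β^(m+1), with ψ = A·ξ^3·e^(−ξ/λ), the integral evaluates to A²·[45·λ^7/8].
So A² = (45·λ^7/8)^(−1).
Plugging in λ = 0.633 yields A = 2.089.

A ≈ 2.09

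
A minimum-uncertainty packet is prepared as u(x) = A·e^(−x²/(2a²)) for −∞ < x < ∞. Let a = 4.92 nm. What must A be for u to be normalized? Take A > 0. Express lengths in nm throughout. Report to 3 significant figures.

We need A² ∫|f|² dx = 1, taking the integral from −∞ to ∞.
∫|u|² dx = A²·(√(π)·a).
Hence A² = 1/[√(π)·a].
Plugging in a = 4.92 yields A = 0.3386.

A ≈ 0.339 nm^(-1/2)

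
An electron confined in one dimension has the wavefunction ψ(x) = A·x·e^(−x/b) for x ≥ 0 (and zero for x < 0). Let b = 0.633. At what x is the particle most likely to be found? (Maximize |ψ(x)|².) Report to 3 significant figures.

x ≈ 0.633

The maximum of |ψ(x)|² occurs where its derivative vanishes.
Solving yields x = b.
With b = 0.633, the most probable position is 0.6330.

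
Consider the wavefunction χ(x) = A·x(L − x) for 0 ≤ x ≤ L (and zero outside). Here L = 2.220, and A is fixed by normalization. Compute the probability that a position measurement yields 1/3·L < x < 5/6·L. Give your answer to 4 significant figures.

|χ|² is the probability density, so P = ∫_{1/3·L}^{5/6·L} |χ|² dx.
With A² fixed by ∫|χ|² = 1, i.e. A² = (L^5/30)^(−1), substitute and integrate.
In terms of u = x/L (A² and the length scale cancel between numerator and denominator), P = [∫_{1/3}^{5/6} u^2·(1 - u)^2 du] / [∫_{0}^{1} u^2·(1 - u)^2 du].
With ∫ u^2·(1 - u)^2 du = u^3·(6·u^2 - 15·u + 10)/30 + C, the region integral is 163/6480 and the full one is 1/30.
Evaluating gives P = 163/216.

P ≈ 0.7546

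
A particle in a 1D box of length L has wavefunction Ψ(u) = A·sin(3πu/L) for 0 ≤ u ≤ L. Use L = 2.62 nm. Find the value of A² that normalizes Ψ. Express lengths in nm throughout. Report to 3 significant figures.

A^2 ≈ 0.763 nm^(-1)

We need A² ∫|f|² du = 1, taking the integral from 0 to L.
With ∫₀^L sin²(nπu/L) du = L/2, ∫|Ψ|² du = A²·(L/2).
So A² = (L/2)^(−1).
Substituting L = 2.62 gives A² = 0.7634, so A = 0.8737.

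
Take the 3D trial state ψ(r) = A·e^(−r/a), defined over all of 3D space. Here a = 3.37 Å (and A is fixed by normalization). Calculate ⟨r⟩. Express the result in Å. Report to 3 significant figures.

⟨r⟩ ≈ 5.06 Å

The expectation value is the |ψ|²-weighted average of r: ∫ r|ψ|² 4πr² dr.
With ∫₀^∞ r^3 e^(−αr) dr = 3!/α^4, evaluating both integrals, ⟨r⟩ = 3·a/2.
With a = 3.37, ⟨r⟩ = 5.055.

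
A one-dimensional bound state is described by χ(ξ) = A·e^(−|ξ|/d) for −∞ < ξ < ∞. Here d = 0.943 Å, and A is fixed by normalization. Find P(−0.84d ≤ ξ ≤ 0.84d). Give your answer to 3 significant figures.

|χ|² is the probability density, so P = ∫_{−0.84d}^{0.84d} |χ|² dξ.
Since A² = 1/(d), this is the region integral divided by the full normalization integral.
By symmetry take twice the ξ ≥ 0 contribution in numerator and denominator; the 2's cancel. Substituting u = ξ/d, A² and the length scale cancel in the ratio: P = ∫_{0}^{0.84} e^(-2·u) du / ∫_{0}^{∞} e^(-2·u) du.
With ∫ e^(-2·u) du = -e^(-2·u)/2 + C, the region integral is 1/2 - e^(-42/25)/2 and the full one is 1/2.
The result is P = 0.8136.

P ≈ 0.814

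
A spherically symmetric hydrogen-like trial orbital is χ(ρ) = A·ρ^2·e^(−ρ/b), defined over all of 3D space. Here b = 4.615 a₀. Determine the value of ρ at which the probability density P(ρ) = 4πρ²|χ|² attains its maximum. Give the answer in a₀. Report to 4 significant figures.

ρ ≈ 13.85 a₀

Set d/dρ [P(ρ) = 4πρ²|χ|²] = 0 and solve for ρ > 0.
This gives ρ = 3·b.
With b = 4.615, the most probable radial distance is 13.845 a₀.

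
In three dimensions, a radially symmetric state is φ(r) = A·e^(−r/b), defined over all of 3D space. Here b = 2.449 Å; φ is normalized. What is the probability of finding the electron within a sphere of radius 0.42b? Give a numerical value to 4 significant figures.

With dV = 4πr²dr, the probability is ∫|φ|² dV over r ≤ 0.42b.
A² is fixed by ∫₀^∞ 4πr²|φ|² dr = 1, i.e. A² = (π·b^3)^(−1).
Substituting u = r/b, A², 4π and the length scale all cancel in the ratio: P = ∫_{0}^{0.42} u^2·e^(-2·u) du / ∫_{0}^{∞} u^2·e^(-2·u) du.
Using ∫ u^2·e^(-2·u) du = -(2·u^2 + 2·u + 1)·e^(-2·u)/4, the numerator is 1/4 - 2741·e^(-21/25)/5000 and the denominator is 1/4.
The region integral divided by the full integral gives P = 0.053345.

P ≈ 0.05335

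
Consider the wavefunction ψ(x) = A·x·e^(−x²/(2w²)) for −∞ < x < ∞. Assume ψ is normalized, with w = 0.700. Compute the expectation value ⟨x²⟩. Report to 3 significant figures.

⟨x^2⟩ ≈ 0.735

⟨x²⟩ = ∫ x^2 |ψ|² dx over the full domain.
Using the Gaussian integral ∫_{−∞}^{∞} e^(−αx²) dx = √(π/α), the ratio of the moment integral to the normalization integral gives ⟨x²⟩ = 3·w^2/2.
With w = 0.700, ⟨x^2⟩ = 0.7350.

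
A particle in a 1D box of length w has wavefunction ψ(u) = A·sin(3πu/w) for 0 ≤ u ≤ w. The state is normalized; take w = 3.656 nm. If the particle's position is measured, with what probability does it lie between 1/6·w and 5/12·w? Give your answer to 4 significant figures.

P ≈ 0.1969

|ψ|² is the probability density, so P = ∫_{1/6·w}^{5/12·w} |ψ|² du.
The normalization integral ∫|ψ|²du over the whole domain equals w/2·A², and A² cancels in the ratio.
Let t = u/w; then A² and the length scale cancel, so P = ∫_{1/6}^{5/12} sin(3·π·t)^2 dt ÷ ∫_{0}^{1} sin(3·π·t)^2 dt.
With ∫ sin(3·π·t)^2 dt = t/2 - sin(6·π·t)/(12·π) + C, the region integral is 1/8 - 1/(12·π) and the full one is 1/2.
The result is P = (-2 + 3·π)/(12·π).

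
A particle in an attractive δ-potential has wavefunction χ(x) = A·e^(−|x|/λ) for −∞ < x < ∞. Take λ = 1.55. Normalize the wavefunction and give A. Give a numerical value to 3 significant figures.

A ≈ 0.803

The normalization condition is ∫|χ|² dx = 1 from −∞ to ∞.
Recall ∫₀^∞ x^m e^(−x/β) dx = m!·β^(m+1), carrying out the integral gives A² · λ.
So A² = (λ)^(−1).
With λ = 1.55: A² = 0.6452 and A = 0.8032.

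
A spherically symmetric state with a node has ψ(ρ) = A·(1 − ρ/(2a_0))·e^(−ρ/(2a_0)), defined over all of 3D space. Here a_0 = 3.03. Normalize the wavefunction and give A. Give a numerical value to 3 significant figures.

A ≈ 0.0378

Normalization requires ∫|ψ|² 4πρ² dρ = 1, integrated from 0 to ∞.
The angular integral contributes 4π, leaving ∫₀^∞ ρ²|ψ|² dρ.
∫|ψ|² 4πρ² dρ = A²·(8·π·a_0^3).
So A² = (8·π·a_0^3)^(−1).
Plugging in a_0 = 3.03 yields A = 0.03782.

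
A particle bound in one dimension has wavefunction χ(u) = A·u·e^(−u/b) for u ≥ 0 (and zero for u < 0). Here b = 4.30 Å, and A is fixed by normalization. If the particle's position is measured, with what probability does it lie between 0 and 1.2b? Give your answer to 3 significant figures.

P ≈ 0.430

|χ|² is the probability density, so P = ∫_{0}^{1.2b} |χ|² du.
Since A² = 1/(b^3/4), this is the region integral divided by the full normalization integral.
Let t = u/b; then A² and the length scale cancel, so P = ∫_{0}^{1.2} t^2·e^(-2·t) dt ÷ ∫_{0}^{∞} t^2·e^(-2·t) dt.
An antiderivative of t^2·e^(-2·t) is -(2·t^2 + 2·t + 1)·e^(-2·t)/4; evaluating from 0 to 1.2 gives 1/4 - 157·e^(-12/5)/100, while the full integral is 1/4.
Evaluating gives P = 0.4303.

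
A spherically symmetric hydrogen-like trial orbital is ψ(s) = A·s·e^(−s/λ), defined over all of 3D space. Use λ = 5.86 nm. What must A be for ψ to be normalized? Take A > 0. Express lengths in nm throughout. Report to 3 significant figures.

A ≈ 0.00392 nm^(-5/2)

Normalization requires ∫|ψ|² 4πs² ds = 1, integrated from 0 to ∞.
Using ∫₀^∞ sⁿ e^(−αs) ds = n!/αⁿ⁺¹, with ψ = A·s·e^(−s/λ), the integral evaluates to A²·[3·π·λ^5].
Setting this equal to 1 gives A² = 1/(3·π·λ^5).
With λ = 5.86: A² = 0.00001535 and A = 0.003919.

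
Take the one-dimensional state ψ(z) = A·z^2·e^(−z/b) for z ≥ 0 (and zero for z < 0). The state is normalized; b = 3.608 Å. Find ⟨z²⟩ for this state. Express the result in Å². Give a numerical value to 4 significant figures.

⟨z²⟩ = ∫ z^2 |ψ|² dz over the full domain.
Using ∫₀^∞ zⁿ e^(−αz) dz = n!/αⁿ⁺¹, since the A² factors cancel between numerator and denominator, ⟨z²⟩ = 15·b^2/2.
With b = 3.608, ⟨z^2⟩ = 97.632.

⟨z^2⟩ ≈ 97.63 Å^2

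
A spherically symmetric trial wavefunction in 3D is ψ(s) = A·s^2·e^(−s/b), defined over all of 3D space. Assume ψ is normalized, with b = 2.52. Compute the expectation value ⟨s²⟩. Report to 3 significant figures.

The expectation value is the |ψ|²-weighted average of s^2: ∫ s^2|ψ|² 4πs² ds.
The ratio of the moment integral to the normalization integral gives ⟨s²⟩ = 14·b^2.
With b = 2.52, ⟨s^2⟩ = 88.91.

⟨s^2⟩ ≈ 88.9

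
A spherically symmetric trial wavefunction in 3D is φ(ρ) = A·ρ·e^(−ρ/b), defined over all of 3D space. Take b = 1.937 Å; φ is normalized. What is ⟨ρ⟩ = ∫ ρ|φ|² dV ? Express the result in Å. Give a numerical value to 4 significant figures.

The expectation value is the |φ|²-weighted average of ρ: ∫ ρ|φ|² 4πρ² dρ.
With ∫₀^∞ ρ^5 e^(−αρ) dρ = 5!/α^6, evaluating both integrals, ⟨ρ⟩ = 5·b/2.
With b = 1.937, ⟨ρ⟩ = 4.8425.

⟨ρ⟩ ≈ 4.843 Å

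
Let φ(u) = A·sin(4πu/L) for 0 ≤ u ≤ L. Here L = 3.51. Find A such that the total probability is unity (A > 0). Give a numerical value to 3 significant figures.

A ≈ 0.755

Normalization requires ∫|φ|² du = 1, integrated from 0 to L.
Using sin²θ = (1 − cos 2θ)/2, carrying out the integral gives A² · L/2.
Hence A² = 1/[L/2].
Substituting L = 3.51 gives A² = 0.5698, so A = 0.7549.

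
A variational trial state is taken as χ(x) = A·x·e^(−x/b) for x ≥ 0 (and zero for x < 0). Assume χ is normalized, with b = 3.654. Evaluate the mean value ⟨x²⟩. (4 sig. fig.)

⟨x^2⟩ ≈ 40.06

⟨x²⟩ = ∫ x^2 |χ|² dx over the full domain.
With ∫₀^∞ x^4 e^(−αx) dx = 4!/α^5, evaluating both integrals, ⟨x²⟩ = 3·b^2.
With b = 3.654, ⟨x^2⟩ = 40.055.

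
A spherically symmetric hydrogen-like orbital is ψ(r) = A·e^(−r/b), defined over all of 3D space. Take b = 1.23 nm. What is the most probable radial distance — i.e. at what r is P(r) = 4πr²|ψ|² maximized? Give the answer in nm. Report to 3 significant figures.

r ≈ 1.23 nm

Differentiate P(r) = 4πr²|ψ|² with respect to r and set to zero.
Solving yields r = b.
With b = 1.23, the most probable radial distance is 1.230 nm.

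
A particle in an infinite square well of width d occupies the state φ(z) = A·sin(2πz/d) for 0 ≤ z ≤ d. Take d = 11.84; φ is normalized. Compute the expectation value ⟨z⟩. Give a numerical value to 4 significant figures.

⟨z⟩ ≈ 5.920

The expectation value is the |φ|²-weighted average of z: ∫ z|φ|² dz.
Evaluating both integrals, ⟨z⟩ = d/2.
With d = 11.84, ⟨z⟩ = 5.9200.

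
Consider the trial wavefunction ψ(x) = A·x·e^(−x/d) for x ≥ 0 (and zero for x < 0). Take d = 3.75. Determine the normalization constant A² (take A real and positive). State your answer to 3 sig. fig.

A^2 ≈ 0.0759

Normalization requires ∫|ψ|² dx = 1, integrated from 0 to ∞.
Recall ∫₀^∞ x^m e^(−x/β) dx = m!·β^(m+1), ∫|ψ|² dx = A²·(d^3/4).
So A² = (d^3/4)^(−1).
With d = 3.75: A² = 0.07585 and A = 0.2754.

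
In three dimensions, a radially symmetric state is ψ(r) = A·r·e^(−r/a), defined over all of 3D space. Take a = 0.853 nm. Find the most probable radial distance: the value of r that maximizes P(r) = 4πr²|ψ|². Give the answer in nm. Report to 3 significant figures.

The maximum of P(r) = 4πr²|ψ|² occurs where its derivative vanishes.
Solving yields r = 2·a.
With a = 0.853, the most probable radial distance is 1.706 nm.

r ≈ 1.71 nm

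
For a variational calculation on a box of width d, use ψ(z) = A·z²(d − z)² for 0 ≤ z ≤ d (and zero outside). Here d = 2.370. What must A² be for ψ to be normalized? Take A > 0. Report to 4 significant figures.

A^2 ≈ 0.2671

We need A² ∫|f|² dz = 1, taking the integral from 0 to d.
Expanding the polynomial and integrating term by term, the integral (without the A² prefactor) comes out to d^9/630.
So A² = (d^9/630)^(−1).
Substituting d = 2.370 gives A² = 0.26706, so A = 0.51678.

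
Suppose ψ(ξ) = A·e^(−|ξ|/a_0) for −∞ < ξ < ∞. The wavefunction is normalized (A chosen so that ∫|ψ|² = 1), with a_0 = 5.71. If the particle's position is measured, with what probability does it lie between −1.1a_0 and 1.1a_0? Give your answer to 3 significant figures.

P ≈ 0.889

The probability is P = ∫ |ψ|² dξ over [−1.1a_0, 1.1a_0].
Since A² = 1/(a_0), this is the region integral divided by the full normalization integral.
Both integrals are even about ξ = 0, so only the ξ ≥ 0 halves are needed (the factors of 2 cancel). Let u = ξ/a_0; then A² and the length scale cancel, so P = ∫_{0}^{1.1} e^(-2·u) du ÷ ∫_{0}^{∞} e^(-2·u) du.
Using ∫ e^(-2·u) du = -e^(-2·u)/2, the numerator is 1/2 - e^(-11/5)/2 and the denominator is 1/2.
Evaluating gives P = 0.8892.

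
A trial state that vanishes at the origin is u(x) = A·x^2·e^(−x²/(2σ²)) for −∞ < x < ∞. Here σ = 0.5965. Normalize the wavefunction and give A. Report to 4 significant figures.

Require ∫ |u|² dx = 1 over the whole domain.
Carrying out the integral gives A² · 3·√(π)·σ^5/4.
Setting this equal to 1 gives A² = 1/(3·√(π)·σ^5/4).
Plugging in σ = 0.5965 yields A = 3.1561.

A ≈ 3.156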